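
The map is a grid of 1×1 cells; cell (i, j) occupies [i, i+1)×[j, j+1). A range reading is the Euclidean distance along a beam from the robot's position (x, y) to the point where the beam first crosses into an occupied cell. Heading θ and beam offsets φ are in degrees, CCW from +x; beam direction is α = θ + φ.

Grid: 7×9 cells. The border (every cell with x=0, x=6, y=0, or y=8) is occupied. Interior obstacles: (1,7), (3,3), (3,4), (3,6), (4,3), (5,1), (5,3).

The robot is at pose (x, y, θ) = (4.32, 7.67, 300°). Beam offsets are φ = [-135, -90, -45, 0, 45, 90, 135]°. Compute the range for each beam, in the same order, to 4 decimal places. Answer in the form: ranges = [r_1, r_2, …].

ranges = [1.2750, 1.3400, 1.2364, 3.3600, 1.7393, 0.6600, 0.3416]

beam 1: φ=-135°, α=165°
  dir = (cos 165°, sin 165°) = (-0.9659, 0.2588); from cell (4,7)
  next x-line at t=0.3313, next y-line at t=1.2750; Δt_x=1.0353, Δt_y=3.8637
    x: enter (3,7) at t=0.3313
    y: enter (3,8) at t=1.2750 ← occupied
  → r_1 = 1.2750
beam 2: φ=-90°, α=210°
  dir = (cos 210°, sin 210°) = (-0.8660, -0.5000); from cell (4,7)
  next x-line at t=0.3695, next y-line at t=1.3400; Δt_x=1.1547, Δt_y=2.0000
    x: enter (3,7) at t=0.3695
    y: enter (3,6) at t=1.3400 ← occupied
  → r_2 = 1.3400
beam 3: φ=-45°, α=255°
  dir = (cos 255°, sin 255°) = (-0.2588, -0.9659); from cell (4,7)
  next x-line at t=1.2364, next y-line at t=0.6936; Δt_x=3.8637, Δt_y=1.0353
    y: enter (4,6) at t=0.6936
    x: enter (3,6) at t=1.2364 ← occupied
  → r_3 = 1.2364
beam 4: φ=0°, α=300°
  dir = (cos 300°, sin 300°) = (0.5000, -0.8660); from cell (4,7)
  next x-line at t=1.3600, next y-line at t=0.7736; Δt_x=2.0000, Δt_y=1.1547
    y: enter (4,6) at t=0.7736
    x: enter (5,6) at t=1.3600
    y: enter (5,5) at t=1.9283
    y: enter (5,4) at t=3.0831
    x: enter (6,4) at t=3.3600 ← occupied
  → r_4 = 3.3600
beam 5: φ=45°, α=345°
  dir = (cos 345°, sin 345°) = (0.9659, -0.2588); from cell (4,7)
  next x-line at t=0.7040, next y-line at t=2.5887; Δt_x=1.0353, Δt_y=3.8637
    x: enter (5,7) at t=0.7040
    x: enter (6,7) at t=1.7393 ← occupied
  → r_5 = 1.7393
beam 6: φ=90°, α=30°
  dir = (cos 30°, sin 30°) = (0.8660, 0.5000); from cell (4,7)
  next x-line at t=0.7852, next y-line at t=0.6600; Δt_x=1.1547, Δt_y=2.0000
    y: enter (4,8) at t=0.6600 ← occupied
  → r_6 = 0.6600
beam 7: φ=135°, α=75°
  dir = (cos 75°, sin 75°) = (0.2588, 0.9659); from cell (4,7)
  next x-line at t=2.6273, next y-line at t=0.3416; Δt_x=3.8637, Δt_y=1.0353
    y: enter (4,8) at t=0.3416 ← occupied
  → r_7 = 0.3416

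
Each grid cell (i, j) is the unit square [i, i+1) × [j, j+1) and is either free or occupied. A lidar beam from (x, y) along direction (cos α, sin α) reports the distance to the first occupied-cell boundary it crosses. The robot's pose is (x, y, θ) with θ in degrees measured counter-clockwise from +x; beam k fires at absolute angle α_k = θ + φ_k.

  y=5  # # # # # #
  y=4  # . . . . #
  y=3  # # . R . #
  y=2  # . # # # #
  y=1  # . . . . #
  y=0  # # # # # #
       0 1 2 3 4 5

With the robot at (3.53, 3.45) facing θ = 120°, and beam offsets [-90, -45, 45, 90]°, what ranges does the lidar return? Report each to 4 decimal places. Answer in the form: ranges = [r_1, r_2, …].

beam 1: φ=-90°, α=30°
  cosα=0.8660 sinα=0.5000 | (3,3) | tMaxX 0.5427 tMaxY 1.1000 | tΔX 1.1547 tΔY 2.0000
    t=0.5427 [x] (4,3)
    t=1.1000 [y] (4,4)
    t=1.6974 [x] (5,4) — stop
  → r_1 = 1.6974
beam 2: φ=-45°, α=75°
  cosα=0.2588 sinα=0.9659 | (3,3) | tMaxX 1.8159 tMaxY 0.5694 | tΔX 3.8637 tΔY 1.0353
    t=0.5694 [y] (3,4)
    t=1.6047 [y] (3,5) — stop
  → r_2 = 1.6047
beam 3: φ=45°, α=165°
  cosα=-0.9659 sinα=0.2588 | (3,3) | tMaxX 0.5487 tMaxY 2.1250 | tΔX 1.0353 tΔY 3.8637
    t=0.5487 [x] (2,3)
    t=1.5840 [x] (1,3) — stop
  → r_3 = 1.5840
beam 4: φ=90°, α=210°
  cosα=-0.8660 sinα=-0.5000 | (3,3) | tMaxX 0.6120 tMaxY 0.9000 | tΔX 1.1547 tΔY 2.0000
    t=0.6120 [x] (2,3)
    t=0.9000 [y] (2,2) — stop
  → r_4 = 0.9000

ranges = [1.6974, 1.6047, 1.5840, 0.9000]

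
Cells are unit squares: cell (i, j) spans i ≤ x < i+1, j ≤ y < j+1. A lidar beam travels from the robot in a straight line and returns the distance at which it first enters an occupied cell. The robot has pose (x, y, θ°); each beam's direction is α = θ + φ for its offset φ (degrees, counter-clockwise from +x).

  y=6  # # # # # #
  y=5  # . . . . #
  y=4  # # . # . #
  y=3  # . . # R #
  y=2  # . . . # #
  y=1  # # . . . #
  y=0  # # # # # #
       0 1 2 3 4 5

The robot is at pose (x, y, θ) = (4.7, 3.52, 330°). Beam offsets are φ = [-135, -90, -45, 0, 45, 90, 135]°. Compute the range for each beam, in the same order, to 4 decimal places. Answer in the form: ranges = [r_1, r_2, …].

beam 1: φ=-135°, α=195°
  d=(-0.9659,-0.2588)  start (4,3)  tX=0.7247 tY=2.0091  stride 1/|dx|=1.0353 1/|dy|=3.8637
    cross x-line → (3,3), t=0.7247 (wall)
  → r_1 = 0.7247
beam 2: φ=-90°, α=240°
  d=(-0.5000,-0.8660)  start (4,3)  tX=1.4000 tY=0.6004  stride 1/|dx|=2.0000 1/|dy|=1.1547
    cross y-line → (4,2), t=0.6004 (wall)
  → r_2 = 0.6004
beam 3: φ=-45°, α=285°
  d=(0.2588,-0.9659)  start (4,3)  tX=1.1591 tY=0.5383  stride 1/|dx|=3.8637 1/|dy|=1.0353
    cross y-line → (4,2), t=0.5383 (wall)
  → r_3 = 0.5383
beam 4: φ=0°, α=330°
  d=(0.8660,-0.5000)  start (4,3)  tX=0.3464 tY=1.0400  stride 1/|dx|=1.1547 1/|dy|=2.0000
    cross x-line → (5,3), t=0.3464 (wall)
  → r_4 = 0.3464
beam 5: φ=45°, α=15°
  d=(0.9659,0.2588)  start (4,3)  tX=0.3106 tY=1.8546  stride 1/|dx|=1.0353 1/|dy|=3.8637
    cross x-line → (5,3), t=0.3106 (wall)
  → r_5 = 0.3106
beam 6: φ=90°, α=60°
  d=(0.5000,0.8660)  start (4,3)  tX=0.6000 tY=0.5543  stride 1/|dx|=2.0000 1/|dy|=1.1547
    cross y-line → (4,4), t=0.5543
    cross x-line → (5,4), t=0.6000 (wall)
  → r_6 = 0.6000
beam 7: φ=135°, α=105°
  d=(-0.2588,0.9659)  start (4,3)  tX=2.7046 tY=0.4969  stride 1/|dx|=3.8637 1/|dy|=1.0353
    cross y-line → (4,4), t=0.4969
    cross y-line → (4,5), t=1.5322
    cross y-line → (4,6), t=2.5675 (wall)
  → r_7 = 2.5675

ranges = [0.7247, 0.6004, 0.5383, 0.3464, 0.3106, 0.6000, 2.5675]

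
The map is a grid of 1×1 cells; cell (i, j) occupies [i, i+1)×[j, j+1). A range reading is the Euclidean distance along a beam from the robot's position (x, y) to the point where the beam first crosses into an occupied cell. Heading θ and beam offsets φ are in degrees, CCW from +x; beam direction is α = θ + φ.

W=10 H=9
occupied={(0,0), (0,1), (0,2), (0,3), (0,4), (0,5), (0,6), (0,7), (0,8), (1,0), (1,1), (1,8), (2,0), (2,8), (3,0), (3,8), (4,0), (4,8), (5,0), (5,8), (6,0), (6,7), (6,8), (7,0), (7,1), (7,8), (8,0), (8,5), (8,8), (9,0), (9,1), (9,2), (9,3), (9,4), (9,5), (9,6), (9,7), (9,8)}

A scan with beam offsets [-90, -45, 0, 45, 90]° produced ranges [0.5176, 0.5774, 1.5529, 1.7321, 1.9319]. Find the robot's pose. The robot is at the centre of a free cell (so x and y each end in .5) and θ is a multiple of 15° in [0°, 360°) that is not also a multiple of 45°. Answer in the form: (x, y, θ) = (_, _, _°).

Candidates: 52 free-cell centres × 16 headings = 832 poses. Raycast each; keep the one whose scan matches to 4 dp.
  (4.5, 2.5, 285°): beam 1 = 2.5882 ≠ 0.5176 ✗
  (2.5, 3.5, 105°): beam 1 = 5.7956 ≠ 0.5176 ✗
  (5.5, 1.5, 330°): beam 1 = 0.5774 ≠ 0.5176 ✗
  (3.5, 5.5, 345°): beam 1 = 4.6587 ≠ 0.5176 ✗
  (5.5, 5.5, 60°): beam 1 = 4.0415 ≠ 0.5176 ✗
  …
  (8.5, 6.5, 75°): r_1=0.5176, r_2=0.5774, r_3=1.5529, r_4=1.7321, r_5=1.9319 — all match ✓
Only this pose fits every beam.

(x, y, θ) = (8.5, 6.5, 75°)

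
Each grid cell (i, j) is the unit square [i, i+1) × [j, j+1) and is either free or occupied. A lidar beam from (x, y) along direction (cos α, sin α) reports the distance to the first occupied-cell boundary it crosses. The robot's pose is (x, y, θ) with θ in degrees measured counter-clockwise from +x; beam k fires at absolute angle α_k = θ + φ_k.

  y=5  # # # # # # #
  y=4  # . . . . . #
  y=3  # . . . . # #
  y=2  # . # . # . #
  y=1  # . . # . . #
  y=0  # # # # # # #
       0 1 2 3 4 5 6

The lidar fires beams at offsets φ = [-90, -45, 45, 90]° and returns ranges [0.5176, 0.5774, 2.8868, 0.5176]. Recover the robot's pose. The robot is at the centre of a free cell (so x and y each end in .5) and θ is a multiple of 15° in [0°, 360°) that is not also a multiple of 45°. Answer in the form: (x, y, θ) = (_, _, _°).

(x, y, θ) = (3.5, 2.5, 75°)

Enumerate (i+0.5, j+0.5, θ) over the 16 free cells and 16 admissible headings. For each, cast all 4 beams and compare to the given ranges.
  (2.5, 3.5, 300°): beam 1 = 1.7321 ≠ 0.5176 ✗
  (4.5, 3.5, 75°): beam 3 = 1.7321 ≠ 2.8868 ✗
  (4.5, 1.5, 165°): beam 3 = 0.5774 ≠ 2.8868 ✗
  …
  (3.5, 2.5, 75°): r_1=0.5176, r_2=0.5774, r_3=2.8868, r_4=0.5176 — all match ✓
Unique over the lattice → pose = (3.5, 2.5, 75°).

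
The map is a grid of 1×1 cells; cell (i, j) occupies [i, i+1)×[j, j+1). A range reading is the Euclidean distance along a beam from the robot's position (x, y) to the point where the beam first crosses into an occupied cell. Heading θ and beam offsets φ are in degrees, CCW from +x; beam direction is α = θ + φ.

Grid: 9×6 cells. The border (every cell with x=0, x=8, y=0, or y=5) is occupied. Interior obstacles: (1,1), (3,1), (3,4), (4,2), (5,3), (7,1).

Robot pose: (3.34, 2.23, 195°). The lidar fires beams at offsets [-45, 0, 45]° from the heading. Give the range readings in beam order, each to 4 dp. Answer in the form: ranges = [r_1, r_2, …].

beam 1: φ=-45°, α=150°
  d=(-0.8660,0.5000)  start (3,2)  tX=0.3926 tY=1.5400  stride 1/|dx|=1.1547 1/|dy|=2.0000
    cross x-line → (2,2), t=0.3926
    cross y-line → (2,3), t=1.5400
    cross x-line → (1,3), t=1.5473
    cross x-line → (0,3), t=2.7020 (wall)
  → r_1 = 2.7020
beam 2: φ=0°, α=195°
  d=(-0.9659,-0.2588)  start (3,2)  tX=0.3520 tY=0.8887  stride 1/|dx|=1.0353 1/|dy|=3.8637
    cross x-line → (2,2), t=0.3520
    cross y-line → (2,1), t=0.8887
    cross x-line → (1,1), t=1.3873 (wall)
  → r_2 = 1.3873
beam 3: φ=45°, α=240°
  d=(-0.5000,-0.8660)  start (3,2)  tX=0.6800 tY=0.2656  stride 1/|dx|=2.0000 1/|dy|=1.1547
    cross y-line → (3,1), t=0.2656 (wall)
  → r_3 = 0.2656

ranges = [2.7020, 1.3873, 0.2656]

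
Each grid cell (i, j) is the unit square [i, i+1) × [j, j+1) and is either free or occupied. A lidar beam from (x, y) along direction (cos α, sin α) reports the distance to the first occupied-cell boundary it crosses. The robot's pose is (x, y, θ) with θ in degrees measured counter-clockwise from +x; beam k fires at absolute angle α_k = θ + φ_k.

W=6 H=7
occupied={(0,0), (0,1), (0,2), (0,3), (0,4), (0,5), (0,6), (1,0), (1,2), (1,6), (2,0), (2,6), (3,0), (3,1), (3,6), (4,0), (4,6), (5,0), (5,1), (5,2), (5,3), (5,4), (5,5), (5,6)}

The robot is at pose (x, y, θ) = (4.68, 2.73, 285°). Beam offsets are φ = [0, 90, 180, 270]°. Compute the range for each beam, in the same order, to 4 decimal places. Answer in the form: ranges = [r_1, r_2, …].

beam 1: φ=0°, α=285°
  d=(0.2588,-0.9659)  start (4,2)  tX=1.2364 tY=0.7558  stride 1/|dx|=3.8637 1/|dy|=1.0353
    cross y-line → (4,1), t=0.7558
    cross x-line → (5,1), t=1.2364 (wall)
  → r_1 = 1.2364
beam 2: φ=90°, α=15°
  d=(0.9659,0.2588)  start (4,2)  tX=0.3313 tY=1.0432  stride 1/|dx|=1.0353 1/|dy|=3.8637
    cross x-line → (5,2), t=0.3313 (wall)
  → r_2 = 0.3313
beam 3: φ=180°, α=105°
  d=(-0.2588,0.9659)  start (4,2)  tX=2.6273 tY=0.2795  stride 1/|dx|=3.8637 1/|dy|=1.0353
    cross y-line → (4,3), t=0.2795
    cross y-line → (4,4), t=1.3148
    cross y-line → (4,5), t=2.3501
    cross x-line → (3,5), t=2.6273
    cross y-line → (3,6), t=3.3854 (wall)
  → r_3 = 3.3854
beam 4: φ=270°, α=195°
  d=(-0.9659,-0.2588)  start (4,2)  tX=0.7040 tY=2.8205  stride 1/|dx|=1.0353 1/|dy|=3.8637
    cross x-line → (3,2), t=0.7040
    cross x-line → (2,2), t=1.7393
    cross x-line → (1,2), t=2.7745 (wall)
  → r_4 = 2.7745

ranges = [1.2364, 0.3313, 3.3854, 2.7745]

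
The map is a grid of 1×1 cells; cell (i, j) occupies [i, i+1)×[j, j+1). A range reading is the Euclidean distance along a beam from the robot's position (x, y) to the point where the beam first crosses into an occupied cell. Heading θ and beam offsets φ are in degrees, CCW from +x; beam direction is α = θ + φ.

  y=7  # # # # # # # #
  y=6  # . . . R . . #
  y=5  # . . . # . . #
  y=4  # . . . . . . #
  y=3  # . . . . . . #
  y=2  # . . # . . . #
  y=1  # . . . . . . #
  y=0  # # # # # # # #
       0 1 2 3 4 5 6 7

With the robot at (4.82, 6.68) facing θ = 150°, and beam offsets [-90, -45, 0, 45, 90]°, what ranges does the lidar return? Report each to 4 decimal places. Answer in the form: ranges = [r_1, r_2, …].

ranges = [0.3695, 0.3313, 0.6400, 3.9548, 0.7852]

beam 1: φ=-90°, α=60°
  direction (0.5000, 0.8660); cell (4,6); t to first gridline: x 0.3600, y 0.3695 (then +2.0000 / +1.1547)
    (5,6) via x @ 0.3600
    (5,7) via y @ 0.3695  # hit
  → r_1 = 0.3695
beam 2: φ=-45°, α=105°
  direction (-0.2588, 0.9659); cell (4,6); t to first gridline: x 3.1682, y 0.3313 (then +3.8637 / +1.0353)
    (4,7) via y @ 0.3313  # hit
  → r_2 = 0.3313
beam 3: φ=0°, α=150°
  direction (-0.8660, 0.5000); cell (4,6); t to first gridline: x 0.9469, y 0.6400 (then +1.1547 / +2.0000)
    (4,7) via y @ 0.6400  # hit
  → r_3 = 0.6400
beam 4: φ=45°, α=195°
  direction (-0.9659, -0.2588); cell (4,6); t to first gridline: x 0.8489, y 2.6273 (then +1.0353 / +3.8637)
    (3,6) via x @ 0.8489
    (2,6) via x @ 1.8842
    (2,5) via y @ 2.6273
    (1,5) via x @ 2.9195
    (0,5) via x @ 3.9548  # hit
  → r_4 = 3.9548
beam 5: φ=90°, α=240°
  direction (-0.5000, -0.8660); cell (4,6); t to first gridline: x 1.6400, y 0.7852 (then +2.0000 / +1.1547)
    (4,5) via y @ 0.7852  # hit
  → r_5 = 0.7852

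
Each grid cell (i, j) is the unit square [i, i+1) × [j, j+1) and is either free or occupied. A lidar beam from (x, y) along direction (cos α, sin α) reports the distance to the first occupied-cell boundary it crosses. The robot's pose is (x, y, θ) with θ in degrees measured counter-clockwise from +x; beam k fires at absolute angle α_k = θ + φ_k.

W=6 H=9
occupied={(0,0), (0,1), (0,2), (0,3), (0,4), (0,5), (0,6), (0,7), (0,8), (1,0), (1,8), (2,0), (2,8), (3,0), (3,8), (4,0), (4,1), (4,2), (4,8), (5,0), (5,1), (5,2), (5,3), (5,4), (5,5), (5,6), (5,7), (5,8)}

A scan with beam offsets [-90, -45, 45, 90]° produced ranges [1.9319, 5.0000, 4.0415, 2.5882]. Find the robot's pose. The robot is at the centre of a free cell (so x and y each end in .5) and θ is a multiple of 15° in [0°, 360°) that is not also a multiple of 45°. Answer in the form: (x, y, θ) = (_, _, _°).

Enumerate (i+0.5, j+0.5, θ) over the 26 free cells and 16 admissible headings. For each, cast all 4 beams and compare to the given ranges.
  (2.5, 4.5, 150°): beam 1 = 4.0415 ≠ 1.9319 ✗
  (2.5, 5.5, 300°): beam 1 = 1.7321 ≠ 1.9319 ✗
  (4.5, 7.5, 300°): beam 1 = 4.0415 ≠ 1.9319 ✗
  …
  (1.5, 5.5, 345°): r_1=1.9319, r_2=5.0000, r_3=4.0415, r_4=2.5882 — all match ✓
No second candidate reproduces the full scan.

(x, y, θ) = (1.5, 5.5, 345°)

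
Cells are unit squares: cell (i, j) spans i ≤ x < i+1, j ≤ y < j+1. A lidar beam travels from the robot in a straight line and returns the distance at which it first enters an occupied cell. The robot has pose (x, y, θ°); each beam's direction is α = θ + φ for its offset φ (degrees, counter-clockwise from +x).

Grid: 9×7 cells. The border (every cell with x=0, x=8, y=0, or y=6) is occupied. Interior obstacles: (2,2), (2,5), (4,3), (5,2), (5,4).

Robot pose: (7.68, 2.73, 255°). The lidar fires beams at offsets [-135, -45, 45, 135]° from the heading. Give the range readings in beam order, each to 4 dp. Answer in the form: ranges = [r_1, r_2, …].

ranges = [3.7759, 3.4600, 0.6400, 0.3695]

beam 1: φ=-135°, α=120°
  direction (-0.5000, 0.8660); cell (7,2); t to first gridline: x 1.3600, y 0.3118 (then +2.0000 / +1.1547)
    (7,3) via y @ 0.3118
    (6,3) via x @ 1.3600
    (6,4) via y @ 1.4665
    (6,5) via y @ 2.6212
    (5,5) via x @ 3.3600
    (5,6) via y @ 3.7759  # hit
  → r_1 = 3.7759
beam 2: φ=-45°, α=210°
  direction (-0.8660, -0.5000); cell (7,2); t to first gridline: x 0.7852, y 1.4600 (then +1.1547 / +2.0000)
    (6,2) via x @ 0.7852
    (6,1) via y @ 1.4600
    (5,1) via x @ 1.9399
    (4,1) via x @ 3.0946
    (4,0) via y @ 3.4600  # hit
  → r_2 = 3.4600
beam 3: φ=45°, α=300°
  direction (0.5000, -0.8660); cell (7,2); t to first gridline: x 0.6400, y 0.8429 (then +2.0000 / +1.1547)
    (8,2) via x @ 0.6400  # hit
  → r_3 = 0.6400
beam 4: φ=135°, α=30°
  direction (0.8660, 0.5000); cell (7,2); t to first gridline: x 0.3695, y 0.5400 (then +1.1547 / +2.0000)
    (8,2) via x @ 0.3695  # hit
  → r_4 = 0.3695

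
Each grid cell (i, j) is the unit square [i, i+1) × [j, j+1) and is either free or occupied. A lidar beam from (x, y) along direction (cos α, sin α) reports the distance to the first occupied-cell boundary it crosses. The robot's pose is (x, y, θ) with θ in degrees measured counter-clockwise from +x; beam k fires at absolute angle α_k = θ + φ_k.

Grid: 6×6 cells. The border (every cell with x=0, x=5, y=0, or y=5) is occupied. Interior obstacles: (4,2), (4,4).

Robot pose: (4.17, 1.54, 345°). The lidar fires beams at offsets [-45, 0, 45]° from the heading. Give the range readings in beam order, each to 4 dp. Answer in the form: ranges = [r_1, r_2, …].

ranges = [0.6235, 0.8593, 0.9200]

beam 1: φ=-45°, α=300°
  direction (0.5000, -0.8660); cell (4,1); t to first gridline: x 1.6600, y 0.6235 (then +2.0000 / +1.1547)
    (4,0) via y @ 0.6235  # hit
  → r_1 = 0.6235
beam 2: φ=0°, α=345°
  direction (0.9659, -0.2588); cell (4,1); t to first gridline: x 0.8593, y 2.0864 (then +1.0353 / +3.8637)
    (5,1) via x @ 0.8593  # hit
  → r_2 = 0.8593
beam 3: φ=45°, α=30°
  direction (0.8660, 0.5000); cell (4,1); t to first gridline: x 0.9584, y 0.9200 (then +1.1547 / +2.0000)
    (4,2) via y @ 0.9200  # hit
  → r_3 = 0.9200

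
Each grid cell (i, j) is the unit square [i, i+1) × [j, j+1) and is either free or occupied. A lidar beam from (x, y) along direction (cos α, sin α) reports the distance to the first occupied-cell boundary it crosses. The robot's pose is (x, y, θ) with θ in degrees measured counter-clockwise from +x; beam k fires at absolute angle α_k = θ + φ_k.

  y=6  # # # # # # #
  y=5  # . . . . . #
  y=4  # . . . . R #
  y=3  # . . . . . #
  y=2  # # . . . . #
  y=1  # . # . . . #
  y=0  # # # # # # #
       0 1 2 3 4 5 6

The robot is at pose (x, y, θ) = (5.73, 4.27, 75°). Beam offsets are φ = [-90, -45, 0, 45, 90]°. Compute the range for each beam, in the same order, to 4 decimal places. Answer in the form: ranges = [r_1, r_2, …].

beam 1: φ=-90°, α=345°
  direction (0.9659, -0.2588); cell (5,4); t to first gridline: x 0.2795, y 1.0432 (then +1.0353 / +3.8637)
    (6,4) via x @ 0.2795  # hit
  → r_1 = 0.2795
beam 2: φ=-45°, α=30°
  direction (0.8660, 0.5000); cell (5,4); t to first gridline: x 0.3118, y 1.4600 (then +1.1547 / +2.0000)
    (6,4) via x @ 0.3118  # hit
  → r_2 = 0.3118
beam 3: φ=0°, α=75°
  direction (0.2588, 0.9659); cell (5,4); t to first gridline: x 1.0432, y 0.7558 (then +3.8637 / +1.0353)
    (5,5) via y @ 0.7558
    (6,5) via x @ 1.0432  # hit
  → r_3 = 1.0432
beam 4: φ=45°, α=120°
  direction (-0.5000, 0.8660); cell (5,4); t to first gridline: x 1.4600, y 0.8429 (then +2.0000 / +1.1547)
    (5,5) via y @ 0.8429
    (4,5) via x @ 1.4600
    (4,6) via y @ 1.9976  # hit
  → r_4 = 1.9976
beam 5: φ=90°, α=165°
  direction (-0.9659, 0.2588); cell (5,4); t to first gridline: x 0.7558, y 2.8205 (then +1.0353 / +3.8637)
    (4,4) via x @ 0.7558
    (3,4) via x @ 1.7910
    (3,5) via y @ 2.8205
    (2,5) via x @ 2.8263
    (1,5) via x @ 3.8616
    (0,5) via x @ 4.8969  # hit
  → r_5 = 4.8969

ranges = [0.2795, 0.3118, 1.0432, 1.9976, 4.8969]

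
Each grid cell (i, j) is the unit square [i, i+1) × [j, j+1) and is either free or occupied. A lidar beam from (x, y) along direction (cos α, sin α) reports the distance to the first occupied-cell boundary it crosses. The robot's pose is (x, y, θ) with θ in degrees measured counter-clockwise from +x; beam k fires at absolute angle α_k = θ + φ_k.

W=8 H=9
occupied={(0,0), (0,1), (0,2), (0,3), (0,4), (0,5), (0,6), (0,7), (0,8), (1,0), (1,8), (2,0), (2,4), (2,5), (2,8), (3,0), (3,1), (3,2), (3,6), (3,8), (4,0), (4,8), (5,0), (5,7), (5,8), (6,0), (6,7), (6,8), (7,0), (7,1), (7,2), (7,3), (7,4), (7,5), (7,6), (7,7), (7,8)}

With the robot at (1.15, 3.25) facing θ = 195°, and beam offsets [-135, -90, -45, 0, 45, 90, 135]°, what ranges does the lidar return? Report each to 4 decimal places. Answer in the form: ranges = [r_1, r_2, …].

ranges = [1.7000, 0.5796, 0.1732, 0.1553, 0.3000, 2.3294, 2.1362]

beam 1: φ=-135°, α=60°
  dir = (cos 60°, sin 60°) = (0.5000, 0.8660); from cell (1,3)
  next x-line at t=1.7000, next y-line at t=0.8660; Δt_x=2.0000, Δt_y=1.1547
    y: enter (1,4) at t=0.8660
    x: enter (2,4) at t=1.7000 ← occupied
  → r_1 = 1.7000
beam 2: φ=-90°, α=105°
  dir = (cos 105°, sin 105°) = (-0.2588, 0.9659); from cell (1,3)
  next x-line at t=0.5796, next y-line at t=0.7765; Δt_x=3.8637, Δt_y=1.0353
    x: enter (0,3) at t=0.5796 ← occupied
  → r_2 = 0.5796
beam 3: φ=-45°, α=150°
  dir = (cos 150°, sin 150°) = (-0.8660, 0.5000); from cell (1,3)
  next x-line at t=0.1732, next y-line at t=1.5000; Δt_x=1.1547, Δt_y=2.0000
    x: enter (0,3) at t=0.1732 ← occupied
  → r_3 = 0.1732
beam 4: φ=0°, α=195°
  dir = (cos 195°, sin 195°) = (-0.9659, -0.2588); from cell (1,3)
  next x-line at t=0.1553, next y-line at t=0.9659; Δt_x=1.0353, Δt_y=3.8637
    x: enter (0,3) at t=0.1553 ← occupied
  → r_4 = 0.1553
beam 5: φ=45°, α=240°
  dir = (cos 240°, sin 240°) = (-0.5000, -0.8660); from cell (1,3)
  next x-line at t=0.3000, next y-line at t=0.2887; Δt_x=2.0000, Δt_y=1.1547
    y: enter (1,2) at t=0.2887
    x: enter (0,2) at t=0.3000 ← occupied
  → r_5 = 0.3000
beam 6: φ=90°, α=285°
  dir = (cos 285°, sin 285°) = (0.2588, -0.9659); from cell (1,3)
  next x-line at t=3.2841, next y-line at t=0.2588; Δt_x=3.8637, Δt_y=1.0353
    y: enter (1,2) at t=0.2588
    y: enter (1,1) at t=1.2941
    y: enter (1,0) at t=2.3294 ← occupied
  → r_6 = 2.3294
beam 7: φ=135°, α=330°
  dir = (cos 330°, sin 330°) = (0.8660, -0.5000); from cell (1,3)
  next x-line at t=0.9815, next y-line at t=0.5000; Δt_x=1.1547, Δt_y=2.0000
    y: enter (1,2) at t=0.5000
    x: enter (2,2) at t=0.9815
    x: enter (3,2) at t=2.1362 ← occupied
  → r_7 = 2.1362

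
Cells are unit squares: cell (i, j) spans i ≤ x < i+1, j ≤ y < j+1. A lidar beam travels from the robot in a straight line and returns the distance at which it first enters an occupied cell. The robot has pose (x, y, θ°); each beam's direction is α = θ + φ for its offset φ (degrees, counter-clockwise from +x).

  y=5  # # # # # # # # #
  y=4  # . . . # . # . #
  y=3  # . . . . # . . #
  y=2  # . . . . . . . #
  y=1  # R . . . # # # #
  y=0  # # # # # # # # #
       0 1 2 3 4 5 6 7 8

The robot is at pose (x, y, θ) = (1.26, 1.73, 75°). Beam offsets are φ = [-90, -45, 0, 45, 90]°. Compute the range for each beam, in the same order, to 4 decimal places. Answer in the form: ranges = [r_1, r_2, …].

beam 1: φ=-90°, α=345°
  dir = (cos 345°, sin 345°) = (0.9659, -0.2588); from cell (1,1)
  next x-line at t=0.7661, next y-line at t=2.8205; Δt_x=1.0353, Δt_y=3.8637
    x: enter (2,1) at t=0.7661
    x: enter (3,1) at t=1.8014
    y: enter (3,0) at t=2.8205 ← occupied
  → r_1 = 2.8205
beam 2: φ=-45°, α=30°
  dir = (cos 30°, sin 30°) = (0.8660, 0.5000); from cell (1,1)
  next x-line at t=0.8545, next y-line at t=0.5400; Δt_x=1.1547, Δt_y=2.0000
    y: enter (1,2) at t=0.5400
    x: enter (2,2) at t=0.8545
    x: enter (3,2) at t=2.0092
    y: enter (3,3) at t=2.5400
    x: enter (4,3) at t=3.1639
    x: enter (5,3) at t=4.3186 ← occupied
  → r_2 = 4.3186
beam 3: φ=0°, α=75°
  dir = (cos 75°, sin 75°) = (0.2588, 0.9659); from cell (1,1)
  next x-line at t=2.8591, next y-line at t=0.2795; Δt_x=3.8637, Δt_y=1.0353
    y: enter (1,2) at t=0.2795
    y: enter (1,3) at t=1.3148
    y: enter (1,4) at t=2.3501
    x: enter (2,4) at t=2.8591
    y: enter (2,5) at t=3.3854 ← occupied
  → r_3 = 3.3854
beam 4: φ=45°, α=120°
  dir = (cos 120°, sin 120°) = (-0.5000, 0.8660); from cell (1,1)
  next x-line at t=0.5200, next y-line at t=0.3118; Δt_x=2.0000, Δt_y=1.1547
    y: enter (1,2) at t=0.3118
    x: enter (0,2) at t=0.5200 ← occupied
  → r_4 = 0.5200
beam 5: φ=90°, α=165°
  dir = (cos 165°, sin 165°) = (-0.9659, 0.2588); from cell (1,1)
  next x-line at t=0.2692, next y-line at t=1.0432; Δt_x=1.0353, Δt_y=3.8637
    x: enter (0,1) at t=0.2692 ← occupied
  → r_5 = 0.2692

ranges = [2.8205, 4.3186, 3.3854, 0.5200, 0.2692]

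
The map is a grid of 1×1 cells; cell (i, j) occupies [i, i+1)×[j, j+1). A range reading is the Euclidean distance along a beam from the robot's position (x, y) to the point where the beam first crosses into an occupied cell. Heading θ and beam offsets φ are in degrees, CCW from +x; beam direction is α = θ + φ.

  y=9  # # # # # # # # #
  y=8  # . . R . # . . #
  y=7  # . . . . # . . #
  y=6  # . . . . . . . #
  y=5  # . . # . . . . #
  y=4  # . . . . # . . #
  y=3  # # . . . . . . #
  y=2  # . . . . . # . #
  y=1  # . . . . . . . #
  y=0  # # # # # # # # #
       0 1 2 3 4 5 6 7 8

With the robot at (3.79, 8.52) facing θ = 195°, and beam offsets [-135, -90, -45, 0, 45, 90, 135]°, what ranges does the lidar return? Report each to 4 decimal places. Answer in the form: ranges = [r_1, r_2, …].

beam 1: φ=-135°, α=60°
  direction (0.5000, 0.8660); cell (3,8); t to first gridline: x 0.4200, y 0.5543 (then +2.0000 / +1.1547)
    (4,8) via x @ 0.4200
    (4,9) via y @ 0.5543  # hit
  → r_1 = 0.5543
beam 2: φ=-90°, α=105°
  direction (-0.2588, 0.9659); cell (3,8); t to first gridline: x 3.0523, y 0.4969 (then +3.8637 / +1.0353)
    (3,9) via y @ 0.4969  # hit
  → r_2 = 0.4969
beam 3: φ=-45°, α=150°
  direction (-0.8660, 0.5000); cell (3,8); t to first gridline: x 0.9122, y 0.9600 (then +1.1547 / +2.0000)
    (2,8) via x @ 0.9122
    (2,9) via y @ 0.9600  # hit
  → r_3 = 0.9600
beam 4: φ=0°, α=195°
  direction (-0.9659, -0.2588); cell (3,8); t to first gridline: x 0.8179, y 2.0091 (then +1.0353 / +3.8637)
    (2,8) via x @ 0.8179
    (1,8) via x @ 1.8531
    (1,7) via y @ 2.0091
    (0,7) via x @ 2.8884  # hit
  → r_4 = 2.8884
beam 5: φ=45°, α=240°
  direction (-0.5000, -0.8660); cell (3,8); t to first gridline: x 1.5800, y 0.6004 (then +2.0000 / +1.1547)
    (3,7) via y @ 0.6004
    (2,7) via x @ 1.5800
    (2,6) via y @ 1.7551
    (2,5) via y @ 2.9098
    (1,5) via x @ 3.5800
    (1,4) via y @ 4.0645
    (1,3) via y @ 5.2192  # hit
  → r_5 = 5.2192
beam 6: φ=90°, α=285°
  direction (0.2588, -0.9659); cell (3,8); t to first gridline: x 0.8114, y 0.5383 (then +3.8637 / +1.0353)
    (3,7) via y @ 0.5383
    (4,7) via x @ 0.8114
    (4,6) via y @ 1.5736
    (4,5) via y @ 2.6089
    (4,4) via y @ 3.6442
    (5,4) via x @ 4.6751  # hit
  → r_6 = 4.6751
beam 7: φ=135°, α=330°
  direction (0.8660, -0.5000); cell (3,8); t to first gridline: x 0.2425, y 1.0400 (then +1.1547 / +2.0000)
    (4,8) via x @ 0.2425
    (4,7) via y @ 1.0400
    (5,7) via x @ 1.3972  # hit
  → r_7 = 1.3972

ranges = [0.5543, 0.4969, 0.9600, 2.8884, 5.2192, 4.6751, 1.3972]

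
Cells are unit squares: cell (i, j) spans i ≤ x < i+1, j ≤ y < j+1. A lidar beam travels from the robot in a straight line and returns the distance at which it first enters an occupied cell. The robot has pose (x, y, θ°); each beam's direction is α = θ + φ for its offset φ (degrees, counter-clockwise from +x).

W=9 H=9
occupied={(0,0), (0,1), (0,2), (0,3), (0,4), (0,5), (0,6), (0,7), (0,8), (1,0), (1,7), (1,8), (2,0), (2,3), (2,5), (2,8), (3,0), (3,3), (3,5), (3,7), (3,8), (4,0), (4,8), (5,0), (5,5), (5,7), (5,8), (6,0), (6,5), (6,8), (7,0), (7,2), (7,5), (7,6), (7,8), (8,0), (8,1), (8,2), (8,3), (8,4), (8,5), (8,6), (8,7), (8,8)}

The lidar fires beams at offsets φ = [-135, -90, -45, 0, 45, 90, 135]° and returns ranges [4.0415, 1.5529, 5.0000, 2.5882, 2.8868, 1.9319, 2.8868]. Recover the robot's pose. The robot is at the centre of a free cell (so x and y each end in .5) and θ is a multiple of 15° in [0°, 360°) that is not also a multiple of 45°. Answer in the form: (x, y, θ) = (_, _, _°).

(x, y, θ) = (5.5, 3.5, 255°)

Enumerate (i+0.5, j+0.5, θ) over the 37 free cells and 16 admissible headings. For each, cast all 7 beams and compare to the given ranges.
  (1.5, 6.5, 60°): beam 1 = 2.5882 ≠ 4.0415 ✗
  (6.5, 7.5, 105°): beam 1 = 1.0000 ≠ 4.0415 ✗
  (4.5, 5.5, 210°): beam 1 = 1.9319 ≠ 4.0415 ✗
  …
  (5.5, 3.5, 255°): r_1=4.0415, r_2=1.5529, r_3=5.0000, r_4=2.5882, r_5=2.8868, r_6=1.9319, r_7=2.8868 — all match ✓
Only this pose fits every beam.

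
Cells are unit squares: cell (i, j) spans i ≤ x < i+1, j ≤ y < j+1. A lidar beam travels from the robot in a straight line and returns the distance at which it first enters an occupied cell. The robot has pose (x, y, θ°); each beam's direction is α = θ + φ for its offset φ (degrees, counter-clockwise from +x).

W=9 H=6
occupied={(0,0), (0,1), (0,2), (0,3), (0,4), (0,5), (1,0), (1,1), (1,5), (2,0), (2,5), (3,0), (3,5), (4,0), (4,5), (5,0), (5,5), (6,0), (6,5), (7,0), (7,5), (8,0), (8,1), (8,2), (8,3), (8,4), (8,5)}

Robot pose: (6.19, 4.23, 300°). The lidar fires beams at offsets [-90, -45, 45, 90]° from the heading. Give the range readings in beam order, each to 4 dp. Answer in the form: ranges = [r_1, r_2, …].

ranges = [4.8382, 3.3439, 1.8738, 1.5400]

beam 1: φ=-90°, α=210°
  dir = (cos 210°, sin 210°) = (-0.8660, -0.5000); from cell (6,4)
  next x-line at t=0.2194, next y-line at t=0.4600; Δt_x=1.1547, Δt_y=2.0000
    x: enter (5,4) at t=0.2194
    y: enter (5,3) at t=0.4600
    x: enter (4,3) at t=1.3741
    y: enter (4,2) at t=2.4600
    x: enter (3,2) at t=2.5288
    x: enter (2,2) at t=3.6835
    y: enter (2,1) at t=4.4600
    x: enter (1,1) at t=4.8382 ← occupied
  → r_1 = 4.8382
beam 2: φ=-45°, α=255°
  dir = (cos 255°, sin 255°) = (-0.2588, -0.9659); from cell (6,4)
  next x-line at t=0.7341, next y-line at t=0.2381; Δt_x=3.8637, Δt_y=1.0353
    y: enter (6,3) at t=0.2381
    x: enter (5,3) at t=0.7341
    y: enter (5,2) at t=1.2734
    y: enter (5,1) at t=2.3087
    y: enter (5,0) at t=3.3439 ← occupied
  → r_2 = 3.3439
beam 3: φ=45°, α=345°
  dir = (cos 345°, sin 345°) = (0.9659, -0.2588); from cell (6,4)
  next x-line at t=0.8386, next y-line at t=0.8887; Δt_x=1.0353, Δt_y=3.8637
    x: enter (7,4) at t=0.8386
    y: enter (7,3) at t=0.8887
    x: enter (8,3) at t=1.8738 ← occupied
  → r_3 = 1.8738
beam 4: φ=90°, α=30°
  dir = (cos 30°, sin 30°) = (0.8660, 0.5000); from cell (6,4)
  next x-line at t=0.9353, next y-line at t=1.5400; Δt_x=1.1547, Δt_y=2.0000
    x: enter (7,4) at t=0.9353
    y: enter (7,5) at t=1.5400 ← occupied
  → r_4 = 1.5400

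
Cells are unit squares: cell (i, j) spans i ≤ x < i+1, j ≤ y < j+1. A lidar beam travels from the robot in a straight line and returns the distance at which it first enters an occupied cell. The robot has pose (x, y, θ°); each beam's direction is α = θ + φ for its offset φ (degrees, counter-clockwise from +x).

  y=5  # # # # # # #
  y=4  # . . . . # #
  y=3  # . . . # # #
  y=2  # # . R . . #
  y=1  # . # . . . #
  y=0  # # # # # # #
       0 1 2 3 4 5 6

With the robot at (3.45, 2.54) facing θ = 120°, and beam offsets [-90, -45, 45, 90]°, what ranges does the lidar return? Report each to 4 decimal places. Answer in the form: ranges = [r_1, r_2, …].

ranges = [0.9200, 2.5468, 1.5012, 1.0800]

beam 1: φ=-90°, α=30°
  cosα=0.8660 sinα=0.5000 | (3,2) | tMaxX 0.6351 tMaxY 0.9200 | tΔX 1.1547 tΔY 2.0000
    t=0.6351 [x] (4,2)
    t=0.9200 [y] (4,3) — stop
  → r_1 = 0.9200
beam 2: φ=-45°, α=75°
  cosα=0.2588 sinα=0.9659 | (3,2) | tMaxX 2.1250 tMaxY 0.4762 | tΔX 3.8637 tΔY 1.0353
    t=0.4762 [y] (3,3)
    t=1.5115 [y] (3,4)
    t=2.1250 [x] (4,4)
    t=2.5468 [y] (4,5) — stop
  → r_2 = 2.5468
beam 3: φ=45°, α=165°
  cosα=-0.9659 sinα=0.2588 | (3,2) | tMaxX 0.4659 tMaxY 1.7773 | tΔX 1.0353 tΔY 3.8637
    t=0.4659 [x] (2,2)
    t=1.5012 [x] (1,2) — stop
  → r_3 = 1.5012
beam 4: φ=90°, α=210°
  cosα=-0.8660 sinα=-0.5000 | (3,2) | tMaxX 0.5196 tMaxY 1.0800 | tΔX 1.1547 tΔY 2.0000
    t=0.5196 [x] (2,2)
    t=1.0800 [y] (2,1) — stop
  → r_4 = 1.0800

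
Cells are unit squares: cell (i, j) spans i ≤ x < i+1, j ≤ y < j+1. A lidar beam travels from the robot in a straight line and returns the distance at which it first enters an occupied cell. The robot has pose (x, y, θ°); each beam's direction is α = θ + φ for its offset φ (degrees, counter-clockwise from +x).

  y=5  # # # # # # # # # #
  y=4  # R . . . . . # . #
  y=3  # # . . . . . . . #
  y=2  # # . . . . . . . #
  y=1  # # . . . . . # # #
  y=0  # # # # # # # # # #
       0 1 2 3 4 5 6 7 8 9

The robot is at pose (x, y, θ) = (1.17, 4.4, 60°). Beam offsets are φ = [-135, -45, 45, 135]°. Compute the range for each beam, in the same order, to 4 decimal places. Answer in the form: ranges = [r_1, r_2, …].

ranges = [0.4141, 2.3182, 0.6212, 0.1760]

beam 1: φ=-135°, α=285°
  d=(0.2588,-0.9659)  start (1,4)  tX=3.2069 tY=0.4141  stride 1/|dx|=3.8637 1/|dy|=1.0353
    cross y-line → (1,3), t=0.4141 (wall)
  → r_1 = 0.4141
beam 2: φ=-45°, α=15°
  d=(0.9659,0.2588)  start (1,4)  tX=0.8593 tY=2.3182  stride 1/|dx|=1.0353 1/|dy|=3.8637
    cross x-line → (2,4), t=0.8593
    cross x-line → (3,4), t=1.8946
    cross y-line → (3,5), t=2.3182 (wall)
  → r_2 = 2.3182
beam 3: φ=45°, α=105°
  d=(-0.2588,0.9659)  start (1,4)  tX=0.6568 tY=0.6212  stride 1/|dx|=3.8637 1/|dy|=1.0353
    cross y-line → (1,5), t=0.6212 (wall)
  → r_3 = 0.6212
beam 4: φ=135°, α=195°
  d=(-0.9659,-0.2588)  start (1,4)  tX=0.1760 tY=1.5455  stride 1/|dx|=1.0353 1/|dy|=3.8637
    cross x-line → (0,4), t=0.1760 (wall)
  → r_4 = 0.1760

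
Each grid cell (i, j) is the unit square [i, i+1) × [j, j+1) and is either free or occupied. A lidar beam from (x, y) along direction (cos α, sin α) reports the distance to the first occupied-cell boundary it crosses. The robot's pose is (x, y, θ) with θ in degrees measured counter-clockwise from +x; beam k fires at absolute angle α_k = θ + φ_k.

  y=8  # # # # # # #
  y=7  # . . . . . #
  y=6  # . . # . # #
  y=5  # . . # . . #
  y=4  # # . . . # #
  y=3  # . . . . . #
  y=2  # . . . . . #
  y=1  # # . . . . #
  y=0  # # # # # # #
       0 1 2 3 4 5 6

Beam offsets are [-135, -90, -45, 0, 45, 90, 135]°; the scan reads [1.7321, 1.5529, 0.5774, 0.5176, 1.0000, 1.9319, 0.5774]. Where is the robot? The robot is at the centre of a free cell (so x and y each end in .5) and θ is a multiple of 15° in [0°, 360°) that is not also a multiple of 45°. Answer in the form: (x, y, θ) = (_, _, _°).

(x, y, θ) = (4.5, 6.5, 195°)

The pose lattice has 29·16 = 464 candidates. Test each by forward raycasting.
  (5.5, 7.5, 285°): beam 1 = 1.0000 ≠ 1.7321 ✗
  (4.5, 3.5, 120°): beam 1 = 1.5529 ≠ 1.7321 ✗
  (4.5, 2.5, 300°): beam 1 = 3.6235 ≠ 1.7321 ✗
  (3.5, 4.5, 330°): beam 1 = 1.5529 ≠ 1.7321 ✗
  (4.5, 1.5, 105°): beam 1 = 1.0000 ≠ 1.7321 ✗
  …
  (4.5, 6.5, 195°): r_1=1.7321, r_2=1.5529, r_3=0.5774, r_4=0.5176, r_5=1.0000, r_6=1.9319, r_7=0.5774 — all match ✓
Only this pose fits every beam.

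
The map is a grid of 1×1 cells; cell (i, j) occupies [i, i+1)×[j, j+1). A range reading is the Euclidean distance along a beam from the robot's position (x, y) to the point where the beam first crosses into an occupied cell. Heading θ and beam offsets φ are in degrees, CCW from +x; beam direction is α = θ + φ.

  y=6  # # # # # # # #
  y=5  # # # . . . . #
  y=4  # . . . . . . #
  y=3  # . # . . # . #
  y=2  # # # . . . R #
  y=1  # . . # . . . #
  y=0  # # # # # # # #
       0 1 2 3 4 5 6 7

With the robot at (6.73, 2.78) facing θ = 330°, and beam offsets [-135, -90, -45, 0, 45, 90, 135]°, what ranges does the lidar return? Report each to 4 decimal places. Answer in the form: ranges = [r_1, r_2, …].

ranges = [3.0137, 2.0554, 1.0432, 0.3118, 0.2795, 0.5400, 3.3336]

beam 1: φ=-135°, α=195°
  d=(-0.9659,-0.2588)  start (6,2)  tX=0.7558 tY=3.0137  stride 1/|dx|=1.0353 1/|dy|=3.8637
    cross x-line → (5,2), t=0.7558
    cross x-line → (4,2), t=1.7910
    cross x-line → (3,2), t=2.8263
    cross y-line → (3,1), t=3.0137 (wall)
  → r_1 = 3.0137
beam 2: φ=-90°, α=240°
  d=(-0.5000,-0.8660)  start (6,2)  tX=1.4600 tY=0.9007  stride 1/|dx|=2.0000 1/|dy|=1.1547
    cross y-line → (6,1), t=0.9007
    cross x-line → (5,1), t=1.4600
    cross y-line → (5,0), t=2.0554 (wall)
  → r_2 = 2.0554
beam 3: φ=-45°, α=285°
  d=(0.2588,-0.9659)  start (6,2)  tX=1.0432 tY=0.8075  stride 1/|dx|=3.8637 1/|dy|=1.0353
    cross y-line → (6,1), t=0.8075
    cross x-line → (7,1), t=1.0432 (wall)
  → r_3 = 1.0432
beam 4: φ=0°, α=330°
  d=(0.8660,-0.5000)  start (6,2)  tX=0.3118 tY=1.5600  stride 1/|dx|=1.1547 1/|dy|=2.0000
    cross x-line → (7,2), t=0.3118 (wall)
  → r_4 = 0.3118
beam 5: φ=45°, α=15°
  d=(0.9659,0.2588)  start (6,2)  tX=0.2795 tY=0.8500  stride 1/|dx|=1.0353 1/|dy|=3.8637
    cross x-line → (7,2), t=0.2795 (wall)
  → r_5 = 0.2795
beam 6: φ=90°, α=60°
  d=(0.5000,0.8660)  start (6,2)  tX=0.5400 tY=0.2540  stride 1/|dx|=2.0000 1/|dy|=1.1547
    cross y-line → (6,3), t=0.2540
    cross x-line → (7,3), t=0.5400 (wall)
  → r_6 = 0.5400
beam 7: φ=135°, α=105°
  d=(-0.2588,0.9659)  start (6,2)  tX=2.8205 tY=0.2278  stride 1/|dx|=3.8637 1/|dy|=1.0353
    cross y-line → (6,3), t=0.2278
    cross y-line → (6,4), t=1.2630
    cross y-line → (6,5), t=2.2983
    cross x-line → (5,5), t=2.8205
    cross y-line → (5,6), t=3.3336 (wall)
  → r_7 = 3.3336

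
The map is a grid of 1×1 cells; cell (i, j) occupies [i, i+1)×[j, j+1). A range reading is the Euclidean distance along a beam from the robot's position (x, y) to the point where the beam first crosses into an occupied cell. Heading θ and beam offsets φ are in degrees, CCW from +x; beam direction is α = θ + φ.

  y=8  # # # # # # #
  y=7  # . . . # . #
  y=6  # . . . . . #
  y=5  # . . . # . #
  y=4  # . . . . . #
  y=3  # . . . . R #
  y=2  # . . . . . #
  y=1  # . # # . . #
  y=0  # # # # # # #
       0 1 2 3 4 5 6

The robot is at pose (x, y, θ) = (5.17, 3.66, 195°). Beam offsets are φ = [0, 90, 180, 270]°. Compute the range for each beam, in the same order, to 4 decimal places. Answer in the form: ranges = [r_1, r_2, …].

beam 1: φ=0°, α=195°
  direction (-0.9659, -0.2588); cell (5,3); t to first gridline: x 0.1760, y 2.5500 (then +1.0353 / +3.8637)
    (4,3) via x @ 0.1760
    (3,3) via x @ 1.2113
    (2,3) via x @ 2.2465
    (2,2) via y @ 2.5500
    (1,2) via x @ 3.2818
    (0,2) via x @ 4.3171  # hit
  → r_1 = 4.3171
beam 2: φ=90°, α=285°
  direction (0.2588, -0.9659); cell (5,3); t to first gridline: x 3.2069, y 0.6833 (then +3.8637 / +1.0353)
    (5,2) via y @ 0.6833
    (5,1) via y @ 1.7186
    (5,0) via y @ 2.7538  # hit
  → r_2 = 2.7538
beam 3: φ=180°, α=15°
  direction (0.9659, 0.2588); cell (5,3); t to first gridline: x 0.8593, y 1.3137 (then +1.0353 / +3.8637)
    (6,3) via x @ 0.8593  # hit
  → r_3 = 0.8593
beam 4: φ=270°, α=105°
  direction (-0.2588, 0.9659); cell (5,3); t to first gridline: x 0.6568, y 0.3520 (then +3.8637 / +1.0353)
    (5,4) via y @ 0.3520
    (4,4) via x @ 0.6568
    (4,5) via y @ 1.3873  # hit
  → r_4 = 1.3873

ranges = [4.3171, 2.7538, 0.8593, 1.3873]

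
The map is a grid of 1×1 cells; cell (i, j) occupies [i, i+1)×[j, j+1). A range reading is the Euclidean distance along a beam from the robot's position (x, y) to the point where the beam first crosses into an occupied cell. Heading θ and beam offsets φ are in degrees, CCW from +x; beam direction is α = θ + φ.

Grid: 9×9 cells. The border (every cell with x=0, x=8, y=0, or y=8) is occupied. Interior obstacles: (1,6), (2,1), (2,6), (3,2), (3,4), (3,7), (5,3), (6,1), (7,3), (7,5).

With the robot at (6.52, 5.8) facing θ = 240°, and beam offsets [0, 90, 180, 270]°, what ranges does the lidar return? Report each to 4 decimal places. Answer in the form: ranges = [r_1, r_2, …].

ranges = [2.0785, 0.5543, 2.5403, 2.9098]

beam 1: φ=0°, α=240°
  cosα=-0.5000 sinα=-0.8660 | (6,5) | tMaxX 1.0400 tMaxY 0.9238 | tΔX 2.0000 tΔY 1.1547
    t=0.9238 [y] (6,4)
    t=1.0400 [x] (5,4)
    t=2.0785 [y] (5,3) — stop
  → r_1 = 2.0785
beam 2: φ=90°, α=330°
  cosα=0.8660 sinα=-0.5000 | (6,5) | tMaxX 0.5543 tMaxY 1.6000 | tΔX 1.1547 tΔY 2.0000
    t=0.5543 [x] (7,5) — stop
  → r_2 = 0.5543
beam 3: φ=180°, α=60°
  cosα=0.5000 sinα=0.8660 | (6,5) | tMaxX 0.9600 tMaxY 0.2309 | tΔX 2.0000 tΔY 1.1547
    t=0.2309 [y] (6,6)
    t=0.9600 [x] (7,6)
    t=1.3856 [y] (7,7)
    t=2.5403 [y] (7,8) — stop
  → r_3 = 2.5403
beam 4: φ=270°, α=150°
  cosα=-0.8660 sinα=0.5000 | (6,5) | tMaxX 0.6004 tMaxY 0.4000 | tΔX 1.1547 tΔY 2.0000
    t=0.4000 [y] (6,6)
    t=0.6004 [x] (5,6)
    t=1.7551 [x] (4,6)
    t=2.4000 [y] (4,7)
    t=2.9098 [x] (3,7) — stop
  → r_4 = 2.9098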